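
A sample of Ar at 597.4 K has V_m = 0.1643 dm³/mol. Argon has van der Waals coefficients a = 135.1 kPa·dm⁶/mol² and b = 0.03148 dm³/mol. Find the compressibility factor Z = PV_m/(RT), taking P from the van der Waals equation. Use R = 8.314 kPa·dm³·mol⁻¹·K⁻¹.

P = RT/(V_m − b) − a/V_m² = (8.314)(597.4)/(0.1643 − 0.03148) − 135.1/(0.1643)²
  = 4966.8/0.13282 − 5004.7 = 37395 − 5004.7 = 32390 kPa
Z = PV_m/(RT) = (32390)(0.1643)/((8.314)(597.4)) = 5321.7/4966.8 = 1.071

Z ≈ 1.071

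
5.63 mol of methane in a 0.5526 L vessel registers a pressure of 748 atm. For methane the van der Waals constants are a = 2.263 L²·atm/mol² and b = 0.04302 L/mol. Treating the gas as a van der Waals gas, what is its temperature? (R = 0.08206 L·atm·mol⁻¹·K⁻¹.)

T ≈ 660.4 K

T = (P + a n²/V²)(V − nb)/(nR)
P + a n²/V² = 748 + (2.263)(5.63)²/(0.5526)² = 982.90 atm
V − nb = 0.5526 − (5.63)(0.04302) = 0.31040 L
T = (982.90)(0.31040)/((5.63)(0.08206)) = 660.4 K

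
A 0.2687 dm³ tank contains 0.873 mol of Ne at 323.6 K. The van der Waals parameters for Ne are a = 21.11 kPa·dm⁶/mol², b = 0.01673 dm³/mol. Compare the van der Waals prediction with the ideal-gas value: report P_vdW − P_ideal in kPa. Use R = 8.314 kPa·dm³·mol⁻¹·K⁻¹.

ΔP ≈ 279.6 kPa

Ideal: P_ideal = nRT/V = (0.873)(8.314)(323.6)/0.2687 = 8741.08 kPa
vdW: P = nRT/(V − nb) − a n²/V² = 2348.73/0.254095 − 16.0885/0.0721997 = 9243.51 − 222.833 = 9020.68 kPa
ΔP = 9020.68 − 8741.08 = 279.6 kPa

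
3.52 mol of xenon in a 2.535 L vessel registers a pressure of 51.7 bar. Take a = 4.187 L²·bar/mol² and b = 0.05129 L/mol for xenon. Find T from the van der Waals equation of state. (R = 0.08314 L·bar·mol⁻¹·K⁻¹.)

T ≈ 480.9 K

T = (P + a n²/V²)(V − nb)/(nR)
P + a n²/V² = 51.7 + (4.187)(3.52)²/(2.535)² = 59.773 bar
V − nb = 2.535 − (3.52)(0.05129) = 2.3545 L
T = (59.773)(2.3545)/((3.52)(0.08314)) = 480.9 K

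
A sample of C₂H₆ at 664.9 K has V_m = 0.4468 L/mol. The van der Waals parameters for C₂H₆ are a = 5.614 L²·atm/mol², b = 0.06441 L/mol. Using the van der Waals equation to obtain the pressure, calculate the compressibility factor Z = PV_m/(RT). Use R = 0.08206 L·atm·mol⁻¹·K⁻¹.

Z ≈ 0.9382

P = RT/(V_m − b) − a/V_m² = (0.08206)(664.9)/(0.4468 − 0.06441) − 5.614/(0.4468)²
  = 54.562/0.38239 − 28.122 = 142.69 − 28.122 = 114.57 atm
Z = PV_m/(RT) = (114.57)(0.4468)/((0.08206)(664.9)) = 51.190/54.562 = 0.9382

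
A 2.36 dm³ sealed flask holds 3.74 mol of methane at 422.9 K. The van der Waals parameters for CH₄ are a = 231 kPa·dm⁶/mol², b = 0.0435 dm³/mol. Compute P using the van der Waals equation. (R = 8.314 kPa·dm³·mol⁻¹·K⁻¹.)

P = nRT/(V − nb) − a n²/V²
nRT/(V − nb) = (3.74)(8.314)(422.9)/(2.36 − 3.74×0.0435) = 13150/2.1973 = 5984.6 kPa
a n²/V² = (231)(3.74)²/(2.36)² = 580.14 kPa
P = 5984.6 − 580.14 = 5404 kPa

P ≈ 5404 kPa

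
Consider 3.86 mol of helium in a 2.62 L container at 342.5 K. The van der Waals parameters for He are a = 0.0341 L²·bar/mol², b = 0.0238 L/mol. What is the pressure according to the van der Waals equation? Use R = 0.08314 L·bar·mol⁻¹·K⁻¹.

P = nRT/(V − nb) − a n²/V²
nRT/(V − nb) = (3.86)(0.08314)(342.5)/(2.62 − 3.86×0.0238) = 109.92/2.5281 = 43.479 bar
a n²/V² = (0.0341)(3.86)²/(2.62)² = 0.074016 bar
P = 43.479 − 0.074016 = 43.40 bar

P ≈ 43.40 bar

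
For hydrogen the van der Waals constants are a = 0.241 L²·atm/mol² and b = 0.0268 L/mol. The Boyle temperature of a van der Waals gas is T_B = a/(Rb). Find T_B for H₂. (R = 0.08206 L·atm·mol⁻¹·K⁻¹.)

For a van der Waals gas the second virial coefficient B₂ = b − a/(RT) vanishes at T_B = a/(Rb).
T_B = 0.241/(0.08206×0.0268) = 0.241/0.0021992 = 109.6 K

T_B ≈ 109.6 K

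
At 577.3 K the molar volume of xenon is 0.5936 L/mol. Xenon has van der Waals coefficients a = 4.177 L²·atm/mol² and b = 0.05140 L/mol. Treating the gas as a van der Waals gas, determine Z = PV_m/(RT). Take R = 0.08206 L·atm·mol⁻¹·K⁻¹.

Z ≈ 0.9463

P = RT/(V_m − b) − a/V_m² = (0.08206)(577.3)/(0.5936 − 0.05140) − 4.177/(0.5936)²
  = 47.373/0.54220 − 11.854 = 87.372 − 11.854 = 75.518 atm
Z = PV_m/(RT) = (75.518)(0.5936)/((0.08206)(577.3)) = 44.827/47.373 = 0.9463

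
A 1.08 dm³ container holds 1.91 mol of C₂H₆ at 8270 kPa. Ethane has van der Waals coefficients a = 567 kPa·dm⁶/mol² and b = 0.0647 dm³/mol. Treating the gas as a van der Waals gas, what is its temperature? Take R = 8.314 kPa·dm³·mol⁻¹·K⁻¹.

T = (P + a n²/V²)(V − nb)/(nR)
P + a n²/V² = 8270 + (567)(1.91)²/(1.08)² = 10043 kPa
V − nb = 1.08 − (1.91)(0.0647) = 0.95642 dm³
T = (10043)(0.95642)/((1.91)(8.314)) = 604.9 K

T ≈ 604.9 K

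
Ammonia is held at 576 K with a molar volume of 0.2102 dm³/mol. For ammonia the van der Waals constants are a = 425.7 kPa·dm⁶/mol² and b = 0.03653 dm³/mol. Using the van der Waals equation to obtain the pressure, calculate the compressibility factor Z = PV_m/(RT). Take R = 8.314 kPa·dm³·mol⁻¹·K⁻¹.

Z ≈ 0.7874

P = RT/(V_m − b) − a/V_m² = (8.314)(576)/(0.2102 − 0.03653) − 425.7/(0.2102)²
  = 4788.9/0.17367 − 9634.7 = 27575 − 9634.7 = 17940 kPa
Z = PV_m/(RT) = (17940)(0.2102)/((8.314)(576)) = 3771.0/4788.9 = 0.7874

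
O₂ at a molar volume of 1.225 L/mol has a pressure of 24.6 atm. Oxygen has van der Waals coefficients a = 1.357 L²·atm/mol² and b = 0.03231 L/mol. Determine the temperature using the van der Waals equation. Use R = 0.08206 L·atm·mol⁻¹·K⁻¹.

T = (P + a/V_m²)(V_m − b)/R
P + a/V_m² = 24.6 + 1.357/(1.225)² = 25.504 atm
V_m − b = 1.225 − 0.03231 = 1.1927 L/mol
T = (25.504)(1.1927)/0.08206 = 370.7 K

T ≈ 370.7 K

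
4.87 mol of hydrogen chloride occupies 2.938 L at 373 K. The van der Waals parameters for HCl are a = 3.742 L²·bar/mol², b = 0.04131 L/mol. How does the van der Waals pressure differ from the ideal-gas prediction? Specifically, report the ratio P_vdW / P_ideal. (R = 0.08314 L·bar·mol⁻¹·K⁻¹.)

Ideal: P_ideal = nRT/V = (4.87)(0.08314)(373)/2.938 = 51.4039 bar
vdW: P = nRT/(V − nb) − a n²/V² = 151.025/2.73682 − 88.7486/8.63184 = 55.1827 − 10.2815 = 44.9012 bar
Ratio = 44.9012/51.4039 = 0.8735

P_vdW / P_ideal ≈ 0.8735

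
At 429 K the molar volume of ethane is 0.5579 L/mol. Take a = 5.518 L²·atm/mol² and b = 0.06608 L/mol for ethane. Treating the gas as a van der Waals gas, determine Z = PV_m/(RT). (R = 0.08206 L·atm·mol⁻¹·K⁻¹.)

Z ≈ 0.8534

P = RT/(V_m − b) − a/V_m² = (0.08206)(429)/(0.5579 − 0.06608) − 5.518/(0.5579)²
  = 35.204/0.49182 − 17.728 = 71.579 − 17.728 = 53.851 atm
Z = PV_m/(RT) = (53.851)(0.5579)/((0.08206)(429)) = 30.043/35.204 = 0.8534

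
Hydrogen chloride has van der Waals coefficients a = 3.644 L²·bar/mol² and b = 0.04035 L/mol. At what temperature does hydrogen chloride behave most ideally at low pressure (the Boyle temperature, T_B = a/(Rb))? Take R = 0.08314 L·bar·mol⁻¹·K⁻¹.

T_B ≈ 1086 K

For a van der Waals gas the second virial coefficient B₂ = b − a/(RT) vanishes at T_B = a/(Rb).
T_B = 3.644/(0.08314×0.04035) = 3.644/0.0033547 = 1086 K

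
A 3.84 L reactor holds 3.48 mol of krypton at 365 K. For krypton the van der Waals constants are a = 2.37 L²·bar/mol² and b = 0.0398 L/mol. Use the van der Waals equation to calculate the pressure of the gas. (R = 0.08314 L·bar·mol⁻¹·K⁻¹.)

P = nRT/(V − nb) − a n²/V²
nRT/(V − nb) = (3.48)(0.08314)(365)/(3.84 − 3.48×0.0398) = 105.60/3.7015 = 28.529 bar
a n²/V² = (2.37)(3.48)²/(3.84)² = 1.9465 bar
P = 28.529 − 1.9465 = 26.58 bar

P ≈ 26.58 bar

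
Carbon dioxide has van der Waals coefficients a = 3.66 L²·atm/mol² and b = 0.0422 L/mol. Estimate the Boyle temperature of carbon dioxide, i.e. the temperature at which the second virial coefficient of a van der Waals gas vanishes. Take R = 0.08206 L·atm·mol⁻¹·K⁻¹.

T_B ≈ 1057 K

For a van der Waals gas the second virial coefficient B₂ = b − a/(RT) vanishes at T_B = a/(Rb).
T_B = 3.66/(0.08206×0.0422) = 3.66/0.0034629 = 1057 K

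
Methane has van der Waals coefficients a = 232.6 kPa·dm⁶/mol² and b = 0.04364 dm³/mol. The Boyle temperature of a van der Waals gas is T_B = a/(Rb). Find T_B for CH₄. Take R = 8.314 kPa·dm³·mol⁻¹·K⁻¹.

For a van der Waals gas the second virial coefficient B₂ = b − a/(RT) vanishes at T_B = a/(Rb).
T_B = 232.6/(8.314×0.04364) = 232.6/0.36282 = 641.1 K

T_B ≈ 641.1 K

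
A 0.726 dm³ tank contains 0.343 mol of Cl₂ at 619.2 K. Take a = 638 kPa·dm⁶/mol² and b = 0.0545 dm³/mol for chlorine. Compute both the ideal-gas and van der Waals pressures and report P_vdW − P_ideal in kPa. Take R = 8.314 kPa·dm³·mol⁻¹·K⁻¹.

ΔP ≈ -78.1 kPa

Ideal: P_ideal = nRT/V = (0.343)(8.314)(619.2)/0.726 = 2432.20 kPa
vdW: P = nRT/(V − nb) − a n²/V² = 1765.77/0.707307 − 75.0601/0.527076 = 2496.47 − 142.408 = 2354.06 kPa
ΔP = 2354.06 − 2432.20 = -78.1 kPa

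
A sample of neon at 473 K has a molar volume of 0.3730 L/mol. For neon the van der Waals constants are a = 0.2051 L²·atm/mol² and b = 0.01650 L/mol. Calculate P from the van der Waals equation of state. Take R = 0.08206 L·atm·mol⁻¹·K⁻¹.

P ≈ 107.4 atm

P = RT/(V_m − b) − a/V_m²
RT/(V_m − b) = (0.08206)(473)/(0.3730 − 0.01650) = 38.814/0.35650 = 108.88 atm
a/V_m² = 0.2051/(0.3730)² = 1.4742 atm
P = 108.88 − 1.4742 = 107.4 atm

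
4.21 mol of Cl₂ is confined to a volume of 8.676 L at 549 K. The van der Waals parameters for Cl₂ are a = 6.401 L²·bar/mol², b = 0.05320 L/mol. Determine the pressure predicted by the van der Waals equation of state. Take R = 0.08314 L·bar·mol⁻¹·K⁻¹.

P ≈ 21.23 bar

P = nRT/(V − nb) − a n²/V²
nRT/(V − nb) = (4.21)(0.08314)(549)/(8.676 − 4.21×0.05320) = 192.16/8.4520 = 22.735 bar
a n²/V² = (6.401)(4.21)²/(8.676)² = 1.5072 bar
P = 22.735 − 1.5072 = 21.23 bar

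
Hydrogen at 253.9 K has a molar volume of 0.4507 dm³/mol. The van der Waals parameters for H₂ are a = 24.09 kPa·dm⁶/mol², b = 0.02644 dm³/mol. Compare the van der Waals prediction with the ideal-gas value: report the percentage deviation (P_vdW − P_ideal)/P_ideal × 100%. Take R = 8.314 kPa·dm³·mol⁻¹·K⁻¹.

Ideal: P_ideal = RT/V_m = (8.314)(253.9)/0.4507 = 4683.66 kPa
vdW: P = RT/(V_m − b) − a/V_m² = 2110.92/0.424260 − 24.09/0.203130 = 4975.53 − 118.594 = 4856.94 kPa
% deviation = (4856.94 − 4683.66)/4683.66 × 100% = 3.70%

3.70 %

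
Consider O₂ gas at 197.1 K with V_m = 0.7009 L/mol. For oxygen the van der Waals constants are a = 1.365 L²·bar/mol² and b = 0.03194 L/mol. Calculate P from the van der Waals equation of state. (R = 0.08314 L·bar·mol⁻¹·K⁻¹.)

P = RT/(V_m − b) − a/V_m²
RT/(V_m − b) = (0.08314)(197.1)/(0.7009 − 0.03194) = 16.387/0.66896 = 24.496 bar
a/V_m² = 1.365/(0.7009)² = 2.7786 bar
P = 24.496 − 2.7786 = 21.72 bar

P ≈ 21.72 bar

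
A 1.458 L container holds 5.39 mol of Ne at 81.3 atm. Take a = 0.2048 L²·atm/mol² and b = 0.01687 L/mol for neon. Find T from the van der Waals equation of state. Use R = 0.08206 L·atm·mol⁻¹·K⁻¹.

T = (P + a n²/V²)(V − nb)/(nR)
P + a n²/V² = 81.3 + (0.2048)(5.39)²/(1.458)² = 84.099 atm
V − nb = 1.458 − (5.39)(0.01687) = 1.3671 L
T = (84.099)(1.3671)/((5.39)(0.08206)) = 259.9 K

T ≈ 259.9 K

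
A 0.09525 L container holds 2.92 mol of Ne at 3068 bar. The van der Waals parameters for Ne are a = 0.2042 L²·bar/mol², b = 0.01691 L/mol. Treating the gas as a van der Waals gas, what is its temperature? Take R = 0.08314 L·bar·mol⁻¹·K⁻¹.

T = (P + a n²/V²)(V − nb)/(nR)
P + a n²/V² = 3068 + (0.2042)(2.92)²/(0.09525)² = 3259.9 bar
V − nb = 0.09525 − (2.92)(0.01691) = 0.045873 L
T = (3259.9)(0.045873)/((2.92)(0.08314)) = 616.0 K

T ≈ 616.0 K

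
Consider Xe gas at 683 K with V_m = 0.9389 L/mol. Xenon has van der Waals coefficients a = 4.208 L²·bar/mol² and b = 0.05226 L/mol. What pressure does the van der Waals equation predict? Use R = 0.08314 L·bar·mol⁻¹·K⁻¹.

P = RT/(V_m − b) − a/V_m²
RT/(V_m − b) = (0.08314)(683)/(0.9389 − 0.05226) = 56.785/0.88664 = 64.045 bar
a/V_m² = 4.208/(0.9389)² = 4.7735 bar
P = 64.045 − 4.7735 = 59.27 bar

P ≈ 59.27 bar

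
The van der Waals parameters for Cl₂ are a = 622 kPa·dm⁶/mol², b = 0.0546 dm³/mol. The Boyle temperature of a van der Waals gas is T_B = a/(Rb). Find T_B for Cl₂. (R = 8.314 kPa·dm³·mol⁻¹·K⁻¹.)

For a van der Waals gas the second virial coefficient B₂ = b − a/(RT) vanishes at T_B = a/(Rb).
T_B = 622/(8.314×0.0546) = 622/0.45394 = 1370 K

T_B ≈ 1370 K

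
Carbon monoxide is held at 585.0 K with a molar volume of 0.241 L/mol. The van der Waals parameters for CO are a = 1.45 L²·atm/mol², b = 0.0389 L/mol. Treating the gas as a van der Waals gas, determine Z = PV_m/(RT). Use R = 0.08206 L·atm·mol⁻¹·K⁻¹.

Z ≈ 1.067

P = RT/(V_m − b) − a/V_m² = (0.08206)(585.0)/(0.241 − 0.0389) − 1.45/(0.241)²
  = 48.005/0.20210 − 24.965 = 237.53 − 24.965 = 212.57 atm
Z = PV_m/(RT) = (212.57)(0.241)/((0.08206)(585.0)) = 51.229/48.005 = 1.067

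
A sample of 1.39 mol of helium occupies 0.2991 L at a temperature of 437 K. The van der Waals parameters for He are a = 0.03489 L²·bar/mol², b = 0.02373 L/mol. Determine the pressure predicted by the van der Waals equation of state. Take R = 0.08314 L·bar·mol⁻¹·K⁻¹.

P = nRT/(V − nb) − a n²/V²
nRT/(V − nb) = (1.39)(0.08314)(437)/(0.2991 − 1.39×0.02373) = 50.502/0.26612 = 189.77 bar
a n²/V² = (0.03489)(1.39)²/(0.2991)² = 0.75353 bar
P = 189.77 − 0.75353 = 189.0 bar

P ≈ 189.0 bar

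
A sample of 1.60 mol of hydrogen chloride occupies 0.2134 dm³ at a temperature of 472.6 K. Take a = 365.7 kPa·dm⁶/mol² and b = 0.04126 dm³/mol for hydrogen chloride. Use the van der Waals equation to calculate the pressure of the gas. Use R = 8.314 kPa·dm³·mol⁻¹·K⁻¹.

P = nRT/(V − nb) − a n²/V²
nRT/(V − nb) = (1.60)(8.314)(472.6)/(0.2134 − 1.60×0.04126) = 6286.7/0.14738 = 42656 kPa
a n²/V² = (365.7)(1.60)²/(0.2134)² = 20558 kPa
P = 42656 − 20558 = 22098 kPa

P ≈ 22098 kPa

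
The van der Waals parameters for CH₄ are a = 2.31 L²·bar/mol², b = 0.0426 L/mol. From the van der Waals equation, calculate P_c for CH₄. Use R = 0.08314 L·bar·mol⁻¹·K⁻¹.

P_c ≈ 47.14 bar

For a van der Waals gas, P_c = a/(27b²).
P_c = 2.31/(27×(0.0426)²) = 2.31/0.048999 = 47.14 bar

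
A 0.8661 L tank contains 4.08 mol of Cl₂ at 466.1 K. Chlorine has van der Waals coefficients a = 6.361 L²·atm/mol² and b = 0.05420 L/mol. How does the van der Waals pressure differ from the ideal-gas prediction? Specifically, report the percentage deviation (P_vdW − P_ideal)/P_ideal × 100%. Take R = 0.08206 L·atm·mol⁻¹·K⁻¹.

Ideal: P_ideal = nRT/V = (4.08)(0.08206)(466.1)/0.8661 = 180.178 atm
vdW: P = nRT/(V − nb) − a n²/V² = 156.053/0.644964 − 105.888/0.750129 = 241.956 − 141.160 = 100.796 atm
% deviation = (100.796 − 180.178)/180.178 × 100% = -44.06%

-44.06 %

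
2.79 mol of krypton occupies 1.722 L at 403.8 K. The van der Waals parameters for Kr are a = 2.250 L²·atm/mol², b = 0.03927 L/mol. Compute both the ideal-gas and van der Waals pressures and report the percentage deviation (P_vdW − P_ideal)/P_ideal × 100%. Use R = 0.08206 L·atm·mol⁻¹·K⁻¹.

-4.21 %

Ideal: P_ideal = nRT/V = (2.79)(0.08206)(403.8)/1.722 = 53.6870 atm
vdW: P = nRT/(V − nb) − a n²/V² = 92.4490/1.61244 − 17.5142/2.96528 = 57.3348 − 5.90642 = 51.4284 atm
% deviation = (51.4284 − 53.6870)/53.6870 × 100% = -4.21%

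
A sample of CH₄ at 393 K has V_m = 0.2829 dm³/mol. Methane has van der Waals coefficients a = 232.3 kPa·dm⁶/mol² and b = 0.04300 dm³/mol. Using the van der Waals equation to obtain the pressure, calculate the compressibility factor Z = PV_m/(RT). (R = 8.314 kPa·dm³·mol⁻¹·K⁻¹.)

P = RT/(V_m − b) − a/V_m² = (8.314)(393)/(0.2829 − 0.04300) − 232.3/(0.2829)²
  = 3267.4/0.23990 − 2902.6 = 13620 − 2902.6 = 10717 kPa
Z = PV_m/(RT) = (10717)(0.2829)/((8.314)(393)) = 3031.8/3267.4 = 0.9279

Z ≈ 0.9279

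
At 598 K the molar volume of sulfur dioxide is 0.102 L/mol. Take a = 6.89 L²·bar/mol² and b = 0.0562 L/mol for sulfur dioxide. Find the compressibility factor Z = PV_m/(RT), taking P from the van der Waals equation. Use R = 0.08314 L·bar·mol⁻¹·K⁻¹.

Z ≈ 0.8684

P = RT/(V_m − b) − a/V_m² = (0.08314)(598)/(0.102 − 0.0562) − 6.89/(0.102)²
  = 49.718/0.045800 − 662.25 = 1085.5 − 662.25 = 423.3 bar
Z = PV_m/(RT) = (423.3)(0.102)/((0.08314)(598)) = 43.177/49.718 = 0.8684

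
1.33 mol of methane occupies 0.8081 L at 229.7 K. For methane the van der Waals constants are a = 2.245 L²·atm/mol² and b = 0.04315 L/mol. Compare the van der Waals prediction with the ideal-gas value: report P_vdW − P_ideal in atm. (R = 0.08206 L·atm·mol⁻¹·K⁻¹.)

ΔP ≈ -3.710 atm

Ideal: P_ideal = nRT/V = (1.33)(0.08206)(229.7)/0.8081 = 31.0227 atm
vdW: P = nRT/(V − nb) − a n²/V² = 25.0694/0.750711 − 3.97118/0.653026 = 33.3942 − 6.08120 = 27.3130 atm
ΔP = 27.3130 − 31.0227 = -3.710 atm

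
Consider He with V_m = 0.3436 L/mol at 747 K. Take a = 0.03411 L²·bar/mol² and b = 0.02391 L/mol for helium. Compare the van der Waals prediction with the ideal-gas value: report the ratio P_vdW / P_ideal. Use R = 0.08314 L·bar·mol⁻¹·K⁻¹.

Ideal: P_ideal = RT/V_m = (0.08314)(747)/0.3436 = 180.750 bar
vdW: P = RT/(V_m − b) − a/V_m² = 62.1056/0.319690 − 0.03411/0.118061 = 194.268 − 0.288918 = 193.979 bar
Ratio = 193.979/180.750 = 1.073

P_vdW / P_ideal ≈ 1.073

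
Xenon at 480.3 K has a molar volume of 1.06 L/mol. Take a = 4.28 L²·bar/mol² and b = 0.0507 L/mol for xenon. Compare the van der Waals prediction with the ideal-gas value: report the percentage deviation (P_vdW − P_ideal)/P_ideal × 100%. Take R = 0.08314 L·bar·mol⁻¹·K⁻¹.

Ideal: P_ideal = RT/V_m = (0.08314)(480.3)/1.06 = 37.6718 bar
vdW: P = RT/(V_m − b) − a/V_m² = 39.9321/1.00930 − 4.28/1.12360 = 39.5642 − 3.80918 = 35.7550 bar
% deviation = (35.7550 − 37.6718)/37.6718 × 100% = -5.09%

-5.09 %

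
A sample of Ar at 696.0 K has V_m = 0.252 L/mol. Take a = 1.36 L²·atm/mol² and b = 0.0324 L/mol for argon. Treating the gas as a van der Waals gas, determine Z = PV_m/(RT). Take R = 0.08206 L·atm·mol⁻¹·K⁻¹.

Z ≈ 1.053

P = RT/(V_m − b) − a/V_m² = (0.08206)(696.0)/(0.252 − 0.0324) − 1.36/(0.252)²
  = 57.114/0.21960 − 21.416 = 260.08 − 21.416 = 238.66 atm
Z = PV_m/(RT) = (238.66)(0.252)/((0.08206)(696.0)) = 60.142/57.114 = 1.053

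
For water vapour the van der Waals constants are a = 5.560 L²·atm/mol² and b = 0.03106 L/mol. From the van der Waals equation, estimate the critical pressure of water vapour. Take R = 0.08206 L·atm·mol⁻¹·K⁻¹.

For a van der Waals gas, P_c = a/(27b²).
P_c = 5.560/(27×(0.03106)²) = 5.560/0.026048 = 213.5 atm

P_c ≈ 213.5 atm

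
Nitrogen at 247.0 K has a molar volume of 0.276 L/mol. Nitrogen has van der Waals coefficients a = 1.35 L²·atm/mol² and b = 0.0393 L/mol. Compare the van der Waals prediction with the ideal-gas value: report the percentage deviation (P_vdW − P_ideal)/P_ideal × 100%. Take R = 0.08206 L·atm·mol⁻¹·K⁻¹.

-7.53 %

Ideal: P_ideal = RT/V_m = (0.08206)(247.0)/0.276 = 73.4378 atm
vdW: P = RT/(V_m − b) − a/V_m² = 20.2688/0.236700 − 1.35/0.0761760 = 85.6308 − 17.7221 = 67.9087 atm
% deviation = (67.9087 − 73.4378)/73.4378 × 100% = -7.53%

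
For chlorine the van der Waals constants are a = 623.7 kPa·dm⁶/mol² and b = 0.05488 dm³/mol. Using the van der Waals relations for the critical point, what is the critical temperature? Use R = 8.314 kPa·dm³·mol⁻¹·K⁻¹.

For a van der Waals gas, T_c = 8a/(27Rb).
T_c = 8×623.7/(27×8.314×0.05488) = 4989.6/12.319 = 405.0 K

T_c ≈ 405.0 K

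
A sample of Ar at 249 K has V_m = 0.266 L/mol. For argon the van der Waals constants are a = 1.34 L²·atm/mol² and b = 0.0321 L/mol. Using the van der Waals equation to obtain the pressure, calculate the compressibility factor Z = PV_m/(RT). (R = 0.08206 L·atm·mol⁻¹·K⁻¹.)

P = RT/(V_m − b) − a/V_m² = (0.08206)(249)/(0.266 − 0.0321) − 1.34/(0.266)²
  = 20.433/0.23390 − 18.938 = 87.358 − 18.938 = 68.420 atm
Z = PV_m/(RT) = (68.420)(0.266)/((0.08206)(249)) = 18.200/20.433 = 0.8907

Z ≈ 0.8907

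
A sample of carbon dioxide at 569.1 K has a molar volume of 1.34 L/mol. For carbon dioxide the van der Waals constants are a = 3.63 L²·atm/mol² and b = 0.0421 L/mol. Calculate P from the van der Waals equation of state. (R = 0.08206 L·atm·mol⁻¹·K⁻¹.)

P = RT/(V_m − b) − a/V_m²
RT/(V_m − b) = (0.08206)(569.1)/(1.34 − 0.0421) = 46.700/1.2979 = 35.981 atm
a/V_m² = 3.63/(1.34)² = 2.0216 atm
P = 35.981 − 2.0216 = 33.96 atm

P ≈ 33.96 atm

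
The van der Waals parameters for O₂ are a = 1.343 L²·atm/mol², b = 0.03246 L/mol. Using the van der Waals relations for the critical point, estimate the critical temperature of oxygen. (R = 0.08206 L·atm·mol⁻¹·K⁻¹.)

T_c ≈ 149.4 K

For a van der Waals gas, T_c = 8a/(27Rb).
T_c = 8×1.343/(27×0.08206×0.03246) = 10.744/0.071919 = 149.4 K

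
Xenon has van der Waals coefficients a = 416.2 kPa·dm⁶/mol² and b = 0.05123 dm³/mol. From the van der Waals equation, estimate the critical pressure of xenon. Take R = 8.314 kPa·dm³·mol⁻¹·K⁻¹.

For a van der Waals gas, P_c = a/(27b²).
P_c = 416.2/(27×(0.05123)²) = 416.2/0.070862 = 5873 kPa

P_c ≈ 5873 kPa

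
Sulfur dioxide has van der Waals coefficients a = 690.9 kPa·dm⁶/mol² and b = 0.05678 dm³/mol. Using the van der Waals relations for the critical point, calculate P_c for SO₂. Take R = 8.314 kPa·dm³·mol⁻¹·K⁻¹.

P_c ≈ 7937 kPa

For a van der Waals gas, P_c = a/(27b²).
P_c = 690.9/(27×(0.05678)²) = 690.9/0.087047 = 7937 kPa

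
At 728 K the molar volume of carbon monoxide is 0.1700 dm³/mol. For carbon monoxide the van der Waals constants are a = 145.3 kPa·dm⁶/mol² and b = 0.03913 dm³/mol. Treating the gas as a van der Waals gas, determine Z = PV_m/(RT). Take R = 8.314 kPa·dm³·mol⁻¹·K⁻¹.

P = RT/(V_m − b) − a/V_m² = (8.314)(728)/(0.1700 − 0.03913) − 145.3/(0.1700)²
  = 6052.6/0.13087 − 5027.7 = 46249 − 5027.7 = 41221 kPa
Z = PV_m/(RT) = (41221)(0.1700)/((8.314)(728)) = 7007.6/6052.6 = 1.158

Z ≈ 1.158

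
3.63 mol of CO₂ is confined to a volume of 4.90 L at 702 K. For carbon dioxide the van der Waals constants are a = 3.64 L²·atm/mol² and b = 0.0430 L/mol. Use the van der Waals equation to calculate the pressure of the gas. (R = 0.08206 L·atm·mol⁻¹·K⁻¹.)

P = nRT/(V − nb) − a n²/V²
nRT/(V − nb) = (3.63)(0.08206)(702)/(4.90 − 3.63×0.0430) = 209.11/4.7439 = 44.080 atm
a n²/V² = (3.64)(3.63)²/(4.90)² = 1.9977 atm
P = 44.080 − 1.9977 = 42.08 atm

P ≈ 42.08 atm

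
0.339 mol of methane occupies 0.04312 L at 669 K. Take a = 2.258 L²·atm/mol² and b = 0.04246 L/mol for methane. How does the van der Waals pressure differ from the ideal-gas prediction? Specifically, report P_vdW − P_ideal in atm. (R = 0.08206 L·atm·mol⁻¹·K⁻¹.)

ΔP ≈ 76.70 atm

Ideal: P_ideal = nRT/V = (0.339)(0.08206)(669)/0.04312 = 431.597 atm
vdW: P = nRT/(V − nb) − a n²/V² = 18.6105/0.0287261 − 0.259492/0.00185933 = 647.860 − 139.562 = 508.298 atm
ΔP = 508.298 − 431.597 = 76.70 atm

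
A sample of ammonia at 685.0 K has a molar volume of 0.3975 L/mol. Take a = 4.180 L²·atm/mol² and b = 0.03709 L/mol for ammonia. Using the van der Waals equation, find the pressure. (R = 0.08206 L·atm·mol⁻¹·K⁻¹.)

P = RT/(V_m − b) − a/V_m²
RT/(V_m − b) = (0.08206)(685.0)/(0.3975 − 0.03709) = 56.211/0.36041 = 155.96 atm
a/V_m² = 4.180/(0.3975)² = 26.455 atm
P = 155.96 − 26.455 = 129.5 atm

P ≈ 129.5 atm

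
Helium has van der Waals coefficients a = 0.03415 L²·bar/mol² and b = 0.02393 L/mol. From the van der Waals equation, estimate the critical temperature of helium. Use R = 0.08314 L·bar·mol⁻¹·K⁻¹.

T_c ≈ 5.086 K

For a van der Waals gas, T_c = 8a/(27Rb).
T_c = 8×0.03415/(27×0.08314×0.02393) = 0.27320/0.053718 = 5.086 K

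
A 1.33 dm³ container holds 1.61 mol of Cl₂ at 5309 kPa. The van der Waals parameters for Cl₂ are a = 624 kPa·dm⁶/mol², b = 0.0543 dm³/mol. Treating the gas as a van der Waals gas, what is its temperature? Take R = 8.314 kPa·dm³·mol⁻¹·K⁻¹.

T = (P + a n²/V²)(V − nb)/(nR)
P + a n²/V² = 5309 + (624)(1.61)²/(1.33)² = 6223.4 kPa
V − nb = 1.33 − (1.61)(0.0543) = 1.2426 dm³
T = (6223.4)(1.2426)/((1.61)(8.314)) = 577.7 K

T ≈ 577.7 K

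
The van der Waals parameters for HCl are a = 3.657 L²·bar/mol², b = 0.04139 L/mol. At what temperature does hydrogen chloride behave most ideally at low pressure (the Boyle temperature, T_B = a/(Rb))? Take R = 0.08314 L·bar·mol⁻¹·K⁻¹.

T_B ≈ 1063 K

For a van der Waals gas the second virial coefficient B₂ = b − a/(RT) vanishes at T_B = a/(Rb).
T_B = 3.657/(0.08314×0.04139) = 3.657/0.0034412 = 1063 K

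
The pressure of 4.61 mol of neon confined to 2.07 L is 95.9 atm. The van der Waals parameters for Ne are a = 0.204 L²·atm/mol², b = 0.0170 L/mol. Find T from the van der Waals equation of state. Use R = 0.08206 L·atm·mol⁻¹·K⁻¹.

T ≈ 510.2 K

T = (P + a n²/V²)(V − nb)/(nR)
P + a n²/V² = 95.9 + (0.204)(4.61)²/(2.07)² = 96.912 atm
V − nb = 2.07 − (4.61)(0.0170) = 1.9916 L
T = (96.912)(1.9916)/((4.61)(0.08206)) = 510.2 K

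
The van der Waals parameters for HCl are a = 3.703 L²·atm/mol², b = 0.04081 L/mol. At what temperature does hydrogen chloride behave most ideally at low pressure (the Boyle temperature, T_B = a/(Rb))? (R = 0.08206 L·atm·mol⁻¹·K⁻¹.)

T_B ≈ 1106 K

For a van der Waals gas the second virial coefficient B₂ = b − a/(RT) vanishes at T_B = a/(Rb).
T_B = 3.703/(0.08206×0.04081) = 3.703/0.0033489 = 1106 K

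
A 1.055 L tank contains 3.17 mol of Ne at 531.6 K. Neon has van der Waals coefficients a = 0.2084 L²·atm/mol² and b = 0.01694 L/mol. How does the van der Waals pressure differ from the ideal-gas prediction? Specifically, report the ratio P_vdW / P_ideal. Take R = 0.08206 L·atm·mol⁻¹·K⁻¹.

Ideal: P_ideal = nRT/V = (3.17)(0.08206)(531.6)/1.055 = 131.076 atm
vdW: P = nRT/(V − nb) − a n²/V² = 138.285/1.00130 − 2.09419/1.11303 = 138.105 − 1.88152 = 136.223 atm
Ratio = 136.223/131.076 = 1.039

P_vdW / P_ideal ≈ 1.039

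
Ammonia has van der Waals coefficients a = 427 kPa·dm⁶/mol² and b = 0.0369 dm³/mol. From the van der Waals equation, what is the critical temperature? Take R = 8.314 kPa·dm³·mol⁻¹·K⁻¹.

For a van der Waals gas, T_c = 8a/(27Rb).
T_c = 8×427/(27×8.314×0.0369) = 3416.0/8.2832 = 412.4 K

T_c ≈ 412.4 K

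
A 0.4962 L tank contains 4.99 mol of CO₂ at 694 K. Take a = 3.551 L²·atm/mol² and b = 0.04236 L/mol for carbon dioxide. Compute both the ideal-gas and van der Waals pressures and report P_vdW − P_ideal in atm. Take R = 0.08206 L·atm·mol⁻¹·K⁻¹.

ΔP ≈ 65.91 atm

Ideal: P_ideal = nRT/V = (4.99)(0.08206)(694)/0.4962 = 572.710 atm
vdW: P = nRT/(V − nb) − a n²/V² = 284.179/0.284824 − 88.4203/0.246214 = 997.735 − 359.120 = 638.615 atm
ΔP = 638.615 − 572.710 = 65.91 atm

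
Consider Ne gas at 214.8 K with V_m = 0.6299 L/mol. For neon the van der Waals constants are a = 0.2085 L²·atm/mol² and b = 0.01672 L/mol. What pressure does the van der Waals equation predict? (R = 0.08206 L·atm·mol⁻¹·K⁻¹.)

P ≈ 28.22 atm

P = RT/(V_m − b) − a/V_m²
RT/(V_m − b) = (0.08206)(214.8)/(0.6299 − 0.01672) = 17.626/0.61318 = 28.745 atm
a/V_m² = 0.2085/(0.6299)² = 0.52549 atm
P = 28.745 − 0.52549 = 28.22 atm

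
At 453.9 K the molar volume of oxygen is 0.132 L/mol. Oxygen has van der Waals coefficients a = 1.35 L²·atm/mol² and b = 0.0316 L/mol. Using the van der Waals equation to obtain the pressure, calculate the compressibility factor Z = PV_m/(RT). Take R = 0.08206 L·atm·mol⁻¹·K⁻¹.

Z ≈ 1.040

P = RT/(V_m − b) − a/V_m² = (0.08206)(453.9)/(0.132 − 0.0316) − 1.35/(0.132)²
  = 37.247/0.10040 − 77.479 = 370.99 − 77.479 = 293.51 atm
Z = PV_m/(RT) = (293.51)(0.132)/((0.08206)(453.9)) = 38.743/37.247 = 1.040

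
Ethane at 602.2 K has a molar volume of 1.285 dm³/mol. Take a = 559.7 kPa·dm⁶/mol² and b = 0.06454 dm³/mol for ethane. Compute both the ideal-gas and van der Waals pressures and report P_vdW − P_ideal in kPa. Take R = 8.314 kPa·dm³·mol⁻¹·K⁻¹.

ΔP ≈ -132.9 kPa

Ideal: P_ideal = RT/V_m = (8.314)(602.2)/1.285 = 3896.26 kPa
vdW: P = RT/(V_m − b) − a/V_m² = 5006.69/1.22046 − 559.7/1.65123 = 4102.30 − 338.959 = 3763.34 kPa
ΔP = 3763.34 − 3896.26 = -132.9 kPa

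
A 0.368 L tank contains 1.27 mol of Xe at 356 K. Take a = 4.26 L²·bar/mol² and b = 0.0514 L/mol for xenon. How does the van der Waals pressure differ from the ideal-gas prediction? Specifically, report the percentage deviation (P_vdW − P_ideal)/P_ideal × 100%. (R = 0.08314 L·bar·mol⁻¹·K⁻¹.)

-28.11 %

Ideal: P_ideal = nRT/V = (1.27)(0.08314)(356)/0.368 = 102.145 bar
vdW: P = nRT/(V − nb) − a n²/V² = 37.5893/0.302722 − 6.87095/0.135424 = 124.171 − 50.7366 = 73.434 bar
% deviation = (73.434 − 102.145)/102.145 × 100% = -28.11%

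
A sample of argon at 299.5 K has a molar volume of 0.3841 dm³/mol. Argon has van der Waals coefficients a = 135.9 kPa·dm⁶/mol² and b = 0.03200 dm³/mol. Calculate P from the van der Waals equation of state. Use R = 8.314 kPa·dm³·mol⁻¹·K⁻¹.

P ≈ 6151 kPa

P = RT/(V_m − b) − a/V_m²
RT/(V_m − b) = (8.314)(299.5)/(0.3841 − 0.03200) = 2490.0/0.35210 = 7071.9 kPa
a/V_m² = 135.9/(0.3841)² = 921.15 kPa
P = 7071.9 − 921.15 = 6151 kPa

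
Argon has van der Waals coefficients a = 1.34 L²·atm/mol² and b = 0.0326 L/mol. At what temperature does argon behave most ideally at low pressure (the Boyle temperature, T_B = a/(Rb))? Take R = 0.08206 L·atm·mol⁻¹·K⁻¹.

For a van der Waals gas the second virial coefficient B₂ = b − a/(RT) vanishes at T_B = a/(Rb).
T_B = 1.34/(0.08206×0.0326) = 1.34/0.0026752 = 500.9 K

T_B ≈ 500.9 K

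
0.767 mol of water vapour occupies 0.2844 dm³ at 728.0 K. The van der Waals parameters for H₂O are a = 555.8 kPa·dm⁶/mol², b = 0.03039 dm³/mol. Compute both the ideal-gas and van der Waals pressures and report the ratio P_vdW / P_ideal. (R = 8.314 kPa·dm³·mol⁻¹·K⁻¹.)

P_vdW / P_ideal ≈ 0.8416

Ideal: P_ideal = nRT/V = (0.767)(8.314)(728.0)/0.2844 = 16323.3 kPa
vdW: P = nRT/(V − nb) − a n²/V² = 4642.34/0.261091 − 326.971/0.0808834 = 17780.5 − 4042.50 = 13738.0 kPa
Ratio = 13738.0/16323.3 = 0.8416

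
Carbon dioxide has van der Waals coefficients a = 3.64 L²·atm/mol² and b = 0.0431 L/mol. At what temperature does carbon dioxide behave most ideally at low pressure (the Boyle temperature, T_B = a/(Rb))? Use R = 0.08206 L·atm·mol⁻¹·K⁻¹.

For a van der Waals gas the second virial coefficient B₂ = b − a/(RT) vanishes at T_B = a/(Rb).
T_B = 3.64/(0.08206×0.0431) = 3.64/0.0035368 = 1029 K

T_B ≈ 1029 K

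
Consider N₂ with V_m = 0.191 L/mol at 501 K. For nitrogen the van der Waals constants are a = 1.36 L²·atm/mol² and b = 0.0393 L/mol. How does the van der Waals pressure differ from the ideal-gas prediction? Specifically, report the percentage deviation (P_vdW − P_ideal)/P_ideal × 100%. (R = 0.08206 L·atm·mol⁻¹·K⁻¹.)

Ideal: P_ideal = RT/V_m = (0.08206)(501)/0.191 = 215.246 atm
vdW: P = RT/(V_m − b) − a/V_m² = 41.1121/0.151700 − 1.36/0.0364810 = 271.009 − 37.2797 = 233.729 atm
% deviation = (233.729 − 215.246)/215.246 × 100% = 8.59%

8.59 %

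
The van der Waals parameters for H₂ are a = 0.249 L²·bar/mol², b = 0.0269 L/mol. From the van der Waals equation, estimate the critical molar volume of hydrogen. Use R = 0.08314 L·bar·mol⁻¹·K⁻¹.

V_m,c ≈ 0.08070 L/mol

For a van der Waals gas, V_m,c = 3b.
V_m,c = 3×0.0269 = 0.08070 L/mol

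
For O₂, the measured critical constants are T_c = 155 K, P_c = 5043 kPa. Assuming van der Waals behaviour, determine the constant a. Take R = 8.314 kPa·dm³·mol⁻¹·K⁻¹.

From T_c = 8a/(27Rb) and P_c = a/(27b²): a = 27 R² T_c²/(64 P_c).
a = 27×(8.314)²×(155)²/(64×5043) = 44838100/322752 = 138.9 kPa·dm⁶/mol²

a ≈ 138.9 kPa·dm⁶/mol²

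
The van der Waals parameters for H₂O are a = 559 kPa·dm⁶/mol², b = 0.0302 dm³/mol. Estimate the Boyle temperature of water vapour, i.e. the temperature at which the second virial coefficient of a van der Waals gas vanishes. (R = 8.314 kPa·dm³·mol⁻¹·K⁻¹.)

T_B ≈ 2226 K

For a van der Waals gas the second virial coefficient B₂ = b − a/(RT) vanishes at T_B = a/(Rb).
T_B = 559/(8.314×0.0302) = 559/0.25108 = 2226 K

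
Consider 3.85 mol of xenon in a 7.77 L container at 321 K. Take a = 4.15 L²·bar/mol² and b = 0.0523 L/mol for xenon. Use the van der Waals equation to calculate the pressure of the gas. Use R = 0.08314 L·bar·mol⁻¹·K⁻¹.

P = nRT/(V − nb) − a n²/V²
nRT/(V − nb) = (3.85)(0.08314)(321)/(7.77 − 3.85×0.0523) = 102.75/7.5686 = 13.576 bar
a n²/V² = (4.15)(3.85)²/(7.77)² = 1.0189 bar
P = 13.576 − 1.0189 = 12.56 bar

P ≈ 12.56 bar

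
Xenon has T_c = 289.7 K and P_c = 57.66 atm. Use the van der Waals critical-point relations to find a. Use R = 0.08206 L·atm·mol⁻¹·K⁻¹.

From T_c = 8a/(27Rb) and P_c = a/(27b²): a = 27 R² T_c²/(64 P_c).
a = 27×(0.08206)²×(289.7)²/(64×57.66) = 15259/3690.2 = 4.135 L²·atm/mol²

a ≈ 4.135 L²·atm/mol²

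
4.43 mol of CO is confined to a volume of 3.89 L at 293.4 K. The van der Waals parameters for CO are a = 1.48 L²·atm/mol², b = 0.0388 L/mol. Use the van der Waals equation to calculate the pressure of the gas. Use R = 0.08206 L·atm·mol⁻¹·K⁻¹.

P ≈ 26.77 atm

P = nRT/(V − nb) − a n²/V²
nRT/(V − nb) = (4.43)(0.08206)(293.4)/(3.89 − 4.43×0.0388) = 106.66/3.7181 = 28.687 atm
a n²/V² = (1.48)(4.43)²/(3.89)² = 1.9194 atm
P = 28.687 − 1.9194 = 26.77 atm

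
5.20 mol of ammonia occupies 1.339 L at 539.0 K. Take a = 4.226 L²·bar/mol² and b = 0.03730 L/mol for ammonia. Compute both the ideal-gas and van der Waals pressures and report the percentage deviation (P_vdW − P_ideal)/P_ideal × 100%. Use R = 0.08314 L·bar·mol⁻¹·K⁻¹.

-19.68 %

Ideal: P_ideal = nRT/V = (5.20)(0.08314)(539.0)/1.339 = 174.029 bar
vdW: P = nRT/(V − nb) − a n²/V² = 233.025/1.14504 − 114.271/1.79292 = 203.508 − 63.7346 = 139.773 bar
% deviation = (139.773 − 174.029)/174.029 × 100% = -19.68%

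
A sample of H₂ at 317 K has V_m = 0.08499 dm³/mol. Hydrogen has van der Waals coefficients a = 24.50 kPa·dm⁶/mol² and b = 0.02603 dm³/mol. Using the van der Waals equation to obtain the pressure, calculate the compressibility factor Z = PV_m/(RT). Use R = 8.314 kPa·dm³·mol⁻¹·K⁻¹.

Z ≈ 1.332

P = RT/(V_m − b) − a/V_m² = (8.314)(317)/(0.08499 − 0.02603) − 24.50/(0.08499)²
  = 2635.5/0.058960 − 3391.8 = 44700 − 3391.8 = 41308 kPa
Z = PV_m/(RT) = (41308)(0.08499)/((8.314)(317)) = 3510.8/2635.5 = 1.332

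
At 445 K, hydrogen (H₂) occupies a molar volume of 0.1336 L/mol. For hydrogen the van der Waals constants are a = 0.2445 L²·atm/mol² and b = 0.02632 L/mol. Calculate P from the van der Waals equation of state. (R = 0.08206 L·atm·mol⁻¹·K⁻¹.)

P ≈ 326.7 atm

P = RT/(V_m − b) − a/V_m²
RT/(V_m − b) = (0.08206)(445)/(0.1336 − 0.02632) = 36.517/0.10728 = 340.39 atm
a/V_m² = 0.2445/(0.1336)² = 13.698 atm
P = 340.39 − 13.698 = 326.7 atm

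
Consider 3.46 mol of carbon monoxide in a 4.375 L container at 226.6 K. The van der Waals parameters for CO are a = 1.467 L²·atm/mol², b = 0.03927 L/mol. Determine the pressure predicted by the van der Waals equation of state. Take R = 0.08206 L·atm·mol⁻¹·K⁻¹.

P = nRT/(V − nb) − a n²/V²
nRT/(V − nb) = (3.46)(0.08206)(226.6)/(4.375 − 3.46×0.03927) = 64.338/4.2391 = 15.177 atm
a n²/V² = (1.467)(3.46)²/(4.375)² = 0.91754 atm
P = 15.177 − 0.91754 = 14.26 atm

P ≈ 14.26 atm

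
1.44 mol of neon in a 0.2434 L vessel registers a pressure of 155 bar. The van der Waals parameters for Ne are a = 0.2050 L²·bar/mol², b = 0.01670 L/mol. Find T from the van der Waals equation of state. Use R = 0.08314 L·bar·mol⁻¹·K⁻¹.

T ≈ 297.1 K

T = (P + a n²/V²)(V − nb)/(nR)
P + a n²/V² = 155 + (0.2050)(1.44)²/(0.2434)² = 162.18 bar
V − nb = 0.2434 − (1.44)(0.01670) = 0.21935 L
T = (162.18)(0.21935)/((1.44)(0.08314)) = 297.1 K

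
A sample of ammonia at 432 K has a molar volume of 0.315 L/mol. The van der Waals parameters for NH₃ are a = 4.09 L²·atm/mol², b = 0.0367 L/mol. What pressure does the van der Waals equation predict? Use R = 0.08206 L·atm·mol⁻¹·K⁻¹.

P ≈ 86.16 atm

P = RT/(V_m − b) − a/V_m²
RT/(V_m − b) = (0.08206)(432)/(0.315 − 0.0367) = 35.450/0.27830 = 127.38 atm
a/V_m² = 4.09/(0.315)² = 41.219 atm
P = 127.38 − 41.219 = 86.16 atm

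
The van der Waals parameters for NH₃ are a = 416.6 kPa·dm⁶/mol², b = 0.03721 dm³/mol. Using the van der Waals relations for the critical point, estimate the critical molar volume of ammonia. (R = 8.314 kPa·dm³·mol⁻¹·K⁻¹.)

For a van der Waals gas, V_m,c = 3b.
V_m,c = 3×0.03721 = 0.1116 dm³/mol

V_m,c ≈ 0.1116 dm³/mol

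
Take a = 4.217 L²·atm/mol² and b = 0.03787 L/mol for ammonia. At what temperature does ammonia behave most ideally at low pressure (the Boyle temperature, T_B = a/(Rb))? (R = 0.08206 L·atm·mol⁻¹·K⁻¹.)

T_B ≈ 1357 K

For a van der Waals gas the second virial coefficient B₂ = b − a/(RT) vanishes at T_B = a/(Rb).
T_B = 4.217/(0.08206×0.03787) = 4.217/0.0031076 = 1357 K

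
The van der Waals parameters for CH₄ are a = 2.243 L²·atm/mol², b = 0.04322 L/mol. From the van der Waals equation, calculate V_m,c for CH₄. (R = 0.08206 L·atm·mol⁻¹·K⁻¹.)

For a van der Waals gas, V_m,c = 3b.
V_m,c = 3×0.04322 = 0.1297 L/mol

V_m,c ≈ 0.1297 L/mol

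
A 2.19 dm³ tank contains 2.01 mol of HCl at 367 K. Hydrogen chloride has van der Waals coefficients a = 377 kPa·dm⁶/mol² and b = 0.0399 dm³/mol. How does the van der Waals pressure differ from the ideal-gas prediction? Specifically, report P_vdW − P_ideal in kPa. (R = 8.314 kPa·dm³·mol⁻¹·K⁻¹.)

Ideal: P_ideal = nRT/V = (2.01)(8.314)(367)/2.19 = 2800.45 kPa
vdW: P = nRT/(V − nb) − a n²/V² = 6132.99/2.10980 − 1523.12/4.79610 = 2906.91 − 317.575 = 2589.34 kPa
ΔP = 2589.34 − 2800.45 = -211.1 kPa

ΔP ≈ -211.1 kPa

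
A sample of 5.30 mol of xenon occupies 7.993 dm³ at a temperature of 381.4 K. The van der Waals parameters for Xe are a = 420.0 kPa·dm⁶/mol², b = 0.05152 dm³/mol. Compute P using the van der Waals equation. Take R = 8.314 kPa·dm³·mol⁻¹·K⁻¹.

P = nRT/(V − nb) − a n²/V²
nRT/(V − nb) = (5.30)(8.314)(381.4)/(7.993 − 5.30×0.05152) = 16806/7.7199 = 2177.0 kPa
a n²/V² = (420.0)(5.30)²/(7.993)² = 184.66 kPa
P = 2177.0 − 184.66 = 1992 kPa

P ≈ 1992 kPa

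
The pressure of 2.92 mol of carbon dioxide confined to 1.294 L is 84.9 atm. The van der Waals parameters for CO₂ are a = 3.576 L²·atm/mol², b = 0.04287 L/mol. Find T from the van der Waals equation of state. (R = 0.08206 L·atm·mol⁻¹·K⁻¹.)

T = (P + a n²/V²)(V − nb)/(nR)
P + a n²/V² = 84.9 + (3.576)(2.92)²/(1.294)² = 103.11 atm
V − nb = 1.294 − (2.92)(0.04287) = 1.1688 L
T = (103.11)(1.1688)/((2.92)(0.08206)) = 503.0 K

T ≈ 503.0 K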